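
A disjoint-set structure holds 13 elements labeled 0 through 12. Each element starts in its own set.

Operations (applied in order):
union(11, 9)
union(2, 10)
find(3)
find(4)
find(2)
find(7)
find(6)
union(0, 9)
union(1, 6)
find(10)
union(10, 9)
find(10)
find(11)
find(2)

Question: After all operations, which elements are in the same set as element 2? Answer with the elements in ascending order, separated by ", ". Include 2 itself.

Step 1: union(11, 9) -> merged; set of 11 now {9, 11}
Step 2: union(2, 10) -> merged; set of 2 now {2, 10}
Step 3: find(3) -> no change; set of 3 is {3}
Step 4: find(4) -> no change; set of 4 is {4}
Step 5: find(2) -> no change; set of 2 is {2, 10}
Step 6: find(7) -> no change; set of 7 is {7}
Step 7: find(6) -> no change; set of 6 is {6}
Step 8: union(0, 9) -> merged; set of 0 now {0, 9, 11}
Step 9: union(1, 6) -> merged; set of 1 now {1, 6}
Step 10: find(10) -> no change; set of 10 is {2, 10}
Step 11: union(10, 9) -> merged; set of 10 now {0, 2, 9, 10, 11}
Step 12: find(10) -> no change; set of 10 is {0, 2, 9, 10, 11}
Step 13: find(11) -> no change; set of 11 is {0, 2, 9, 10, 11}
Step 14: find(2) -> no change; set of 2 is {0, 2, 9, 10, 11}
Component of 2: {0, 2, 9, 10, 11}

Answer: 0, 2, 9, 10, 11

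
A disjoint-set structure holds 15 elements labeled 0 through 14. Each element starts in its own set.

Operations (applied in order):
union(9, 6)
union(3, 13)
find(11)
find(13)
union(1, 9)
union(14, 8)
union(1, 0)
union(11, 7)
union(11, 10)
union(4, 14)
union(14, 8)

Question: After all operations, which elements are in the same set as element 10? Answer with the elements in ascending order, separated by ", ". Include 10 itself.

Step 1: union(9, 6) -> merged; set of 9 now {6, 9}
Step 2: union(3, 13) -> merged; set of 3 now {3, 13}
Step 3: find(11) -> no change; set of 11 is {11}
Step 4: find(13) -> no change; set of 13 is {3, 13}
Step 5: union(1, 9) -> merged; set of 1 now {1, 6, 9}
Step 6: union(14, 8) -> merged; set of 14 now {8, 14}
Step 7: union(1, 0) -> merged; set of 1 now {0, 1, 6, 9}
Step 8: union(11, 7) -> merged; set of 11 now {7, 11}
Step 9: union(11, 10) -> merged; set of 11 now {7, 10, 11}
Step 10: union(4, 14) -> merged; set of 4 now {4, 8, 14}
Step 11: union(14, 8) -> already same set; set of 14 now {4, 8, 14}
Component of 10: {7, 10, 11}

Answer: 7, 10, 11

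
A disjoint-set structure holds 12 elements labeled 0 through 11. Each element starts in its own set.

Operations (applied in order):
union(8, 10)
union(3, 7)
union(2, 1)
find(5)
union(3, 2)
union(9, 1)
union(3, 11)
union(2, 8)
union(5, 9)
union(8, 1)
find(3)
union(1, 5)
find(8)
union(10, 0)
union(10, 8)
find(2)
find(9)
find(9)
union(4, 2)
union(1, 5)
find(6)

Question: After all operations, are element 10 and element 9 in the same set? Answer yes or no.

Step 1: union(8, 10) -> merged; set of 8 now {8, 10}
Step 2: union(3, 7) -> merged; set of 3 now {3, 7}
Step 3: union(2, 1) -> merged; set of 2 now {1, 2}
Step 4: find(5) -> no change; set of 5 is {5}
Step 5: union(3, 2) -> merged; set of 3 now {1, 2, 3, 7}
Step 6: union(9, 1) -> merged; set of 9 now {1, 2, 3, 7, 9}
Step 7: union(3, 11) -> merged; set of 3 now {1, 2, 3, 7, 9, 11}
Step 8: union(2, 8) -> merged; set of 2 now {1, 2, 3, 7, 8, 9, 10, 11}
Step 9: union(5, 9) -> merged; set of 5 now {1, 2, 3, 5, 7, 8, 9, 10, 11}
Step 10: union(8, 1) -> already same set; set of 8 now {1, 2, 3, 5, 7, 8, 9, 10, 11}
Step 11: find(3) -> no change; set of 3 is {1, 2, 3, 5, 7, 8, 9, 10, 11}
Step 12: union(1, 5) -> already same set; set of 1 now {1, 2, 3, 5, 7, 8, 9, 10, 11}
Step 13: find(8) -> no change; set of 8 is {1, 2, 3, 5, 7, 8, 9, 10, 11}
Step 14: union(10, 0) -> merged; set of 10 now {0, 1, 2, 3, 5, 7, 8, 9, 10, 11}
Step 15: union(10, 8) -> already same set; set of 10 now {0, 1, 2, 3, 5, 7, 8, 9, 10, 11}
Step 16: find(2) -> no change; set of 2 is {0, 1, 2, 3, 5, 7, 8, 9, 10, 11}
Step 17: find(9) -> no change; set of 9 is {0, 1, 2, 3, 5, 7, 8, 9, 10, 11}
Step 18: find(9) -> no change; set of 9 is {0, 1, 2, 3, 5, 7, 8, 9, 10, 11}
Step 19: union(4, 2) -> merged; set of 4 now {0, 1, 2, 3, 4, 5, 7, 8, 9, 10, 11}
Step 20: union(1, 5) -> already same set; set of 1 now {0, 1, 2, 3, 4, 5, 7, 8, 9, 10, 11}
Step 21: find(6) -> no change; set of 6 is {6}
Set of 10: {0, 1, 2, 3, 4, 5, 7, 8, 9, 10, 11}; 9 is a member.

Answer: yes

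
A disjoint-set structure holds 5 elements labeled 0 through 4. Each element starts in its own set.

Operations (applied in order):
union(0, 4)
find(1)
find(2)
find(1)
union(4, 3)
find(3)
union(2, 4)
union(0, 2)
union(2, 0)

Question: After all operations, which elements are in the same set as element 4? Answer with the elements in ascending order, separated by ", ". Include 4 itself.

Step 1: union(0, 4) -> merged; set of 0 now {0, 4}
Step 2: find(1) -> no change; set of 1 is {1}
Step 3: find(2) -> no change; set of 2 is {2}
Step 4: find(1) -> no change; set of 1 is {1}
Step 5: union(4, 3) -> merged; set of 4 now {0, 3, 4}
Step 6: find(3) -> no change; set of 3 is {0, 3, 4}
Step 7: union(2, 4) -> merged; set of 2 now {0, 2, 3, 4}
Step 8: union(0, 2) -> already same set; set of 0 now {0, 2, 3, 4}
Step 9: union(2, 0) -> already same set; set of 2 now {0, 2, 3, 4}
Component of 4: {0, 2, 3, 4}

Answer: 0, 2, 3, 4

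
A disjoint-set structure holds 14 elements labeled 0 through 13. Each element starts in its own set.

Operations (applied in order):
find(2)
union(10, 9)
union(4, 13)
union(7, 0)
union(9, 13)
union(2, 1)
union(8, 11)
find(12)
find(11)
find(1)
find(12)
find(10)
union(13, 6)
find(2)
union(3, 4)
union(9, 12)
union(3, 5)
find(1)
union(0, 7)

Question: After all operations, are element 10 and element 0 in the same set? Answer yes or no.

Step 1: find(2) -> no change; set of 2 is {2}
Step 2: union(10, 9) -> merged; set of 10 now {9, 10}
Step 3: union(4, 13) -> merged; set of 4 now {4, 13}
Step 4: union(7, 0) -> merged; set of 7 now {0, 7}
Step 5: union(9, 13) -> merged; set of 9 now {4, 9, 10, 13}
Step 6: union(2, 1) -> merged; set of 2 now {1, 2}
Step 7: union(8, 11) -> merged; set of 8 now {8, 11}
Step 8: find(12) -> no change; set of 12 is {12}
Step 9: find(11) -> no change; set of 11 is {8, 11}
Step 10: find(1) -> no change; set of 1 is {1, 2}
Step 11: find(12) -> no change; set of 12 is {12}
Step 12: find(10) -> no change; set of 10 is {4, 9, 10, 13}
Step 13: union(13, 6) -> merged; set of 13 now {4, 6, 9, 10, 13}
Step 14: find(2) -> no change; set of 2 is {1, 2}
Step 15: union(3, 4) -> merged; set of 3 now {3, 4, 6, 9, 10, 13}
Step 16: union(9, 12) -> merged; set of 9 now {3, 4, 6, 9, 10, 12, 13}
Step 17: union(3, 5) -> merged; set of 3 now {3, 4, 5, 6, 9, 10, 12, 13}
Step 18: find(1) -> no change; set of 1 is {1, 2}
Step 19: union(0, 7) -> already same set; set of 0 now {0, 7}
Set of 10: {3, 4, 5, 6, 9, 10, 12, 13}; 0 is not a member.

Answer: no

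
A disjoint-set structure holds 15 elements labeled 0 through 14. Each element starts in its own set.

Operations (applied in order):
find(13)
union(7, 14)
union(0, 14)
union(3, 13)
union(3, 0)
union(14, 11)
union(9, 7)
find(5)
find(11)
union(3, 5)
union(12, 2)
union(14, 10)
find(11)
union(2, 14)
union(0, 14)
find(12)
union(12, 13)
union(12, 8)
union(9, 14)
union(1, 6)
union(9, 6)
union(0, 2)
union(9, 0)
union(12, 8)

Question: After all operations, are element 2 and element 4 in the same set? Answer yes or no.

Answer: no

Derivation:
Step 1: find(13) -> no change; set of 13 is {13}
Step 2: union(7, 14) -> merged; set of 7 now {7, 14}
Step 3: union(0, 14) -> merged; set of 0 now {0, 7, 14}
Step 4: union(3, 13) -> merged; set of 3 now {3, 13}
Step 5: union(3, 0) -> merged; set of 3 now {0, 3, 7, 13, 14}
Step 6: union(14, 11) -> merged; set of 14 now {0, 3, 7, 11, 13, 14}
Step 7: union(9, 7) -> merged; set of 9 now {0, 3, 7, 9, 11, 13, 14}
Step 8: find(5) -> no change; set of 5 is {5}
Step 9: find(11) -> no change; set of 11 is {0, 3, 7, 9, 11, 13, 14}
Step 10: union(3, 5) -> merged; set of 3 now {0, 3, 5, 7, 9, 11, 13, 14}
Step 11: union(12, 2) -> merged; set of 12 now {2, 12}
Step 12: union(14, 10) -> merged; set of 14 now {0, 3, 5, 7, 9, 10, 11, 13, 14}
Step 13: find(11) -> no change; set of 11 is {0, 3, 5, 7, 9, 10, 11, 13, 14}
Step 14: union(2, 14) -> merged; set of 2 now {0, 2, 3, 5, 7, 9, 10, 11, 12, 13, 14}
Step 15: union(0, 14) -> already same set; set of 0 now {0, 2, 3, 5, 7, 9, 10, 11, 12, 13, 14}
Step 16: find(12) -> no change; set of 12 is {0, 2, 3, 5, 7, 9, 10, 11, 12, 13, 14}
Step 17: union(12, 13) -> already same set; set of 12 now {0, 2, 3, 5, 7, 9, 10, 11, 12, 13, 14}
Step 18: union(12, 8) -> merged; set of 12 now {0, 2, 3, 5, 7, 8, 9, 10, 11, 12, 13, 14}
Step 19: union(9, 14) -> already same set; set of 9 now {0, 2, 3, 5, 7, 8, 9, 10, 11, 12, 13, 14}
Step 20: union(1, 6) -> merged; set of 1 now {1, 6}
Step 21: union(9, 6) -> merged; set of 9 now {0, 1, 2, 3, 5, 6, 7, 8, 9, 10, 11, 12, 13, 14}
Step 22: union(0, 2) -> already same set; set of 0 now {0, 1, 2, 3, 5, 6, 7, 8, 9, 10, 11, 12, 13, 14}
Step 23: union(9, 0) -> already same set; set of 9 now {0, 1, 2, 3, 5, 6, 7, 8, 9, 10, 11, 12, 13, 14}
Step 24: union(12, 8) -> already same set; set of 12 now {0, 1, 2, 3, 5, 6, 7, 8, 9, 10, 11, 12, 13, 14}
Set of 2: {0, 1, 2, 3, 5, 6, 7, 8, 9, 10, 11, 12, 13, 14}; 4 is not a member.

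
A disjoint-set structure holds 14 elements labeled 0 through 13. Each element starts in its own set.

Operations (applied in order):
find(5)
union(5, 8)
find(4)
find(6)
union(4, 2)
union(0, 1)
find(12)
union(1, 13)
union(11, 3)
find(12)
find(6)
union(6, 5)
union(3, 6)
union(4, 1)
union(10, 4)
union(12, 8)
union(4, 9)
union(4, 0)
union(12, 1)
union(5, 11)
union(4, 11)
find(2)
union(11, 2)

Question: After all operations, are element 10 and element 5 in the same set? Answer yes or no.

Answer: yes

Derivation:
Step 1: find(5) -> no change; set of 5 is {5}
Step 2: union(5, 8) -> merged; set of 5 now {5, 8}
Step 3: find(4) -> no change; set of 4 is {4}
Step 4: find(6) -> no change; set of 6 is {6}
Step 5: union(4, 2) -> merged; set of 4 now {2, 4}
Step 6: union(0, 1) -> merged; set of 0 now {0, 1}
Step 7: find(12) -> no change; set of 12 is {12}
Step 8: union(1, 13) -> merged; set of 1 now {0, 1, 13}
Step 9: union(11, 3) -> merged; set of 11 now {3, 11}
Step 10: find(12) -> no change; set of 12 is {12}
Step 11: find(6) -> no change; set of 6 is {6}
Step 12: union(6, 5) -> merged; set of 6 now {5, 6, 8}
Step 13: union(3, 6) -> merged; set of 3 now {3, 5, 6, 8, 11}
Step 14: union(4, 1) -> merged; set of 4 now {0, 1, 2, 4, 13}
Step 15: union(10, 4) -> merged; set of 10 now {0, 1, 2, 4, 10, 13}
Step 16: union(12, 8) -> merged; set of 12 now {3, 5, 6, 8, 11, 12}
Step 17: union(4, 9) -> merged; set of 4 now {0, 1, 2, 4, 9, 10, 13}
Step 18: union(4, 0) -> already same set; set of 4 now {0, 1, 2, 4, 9, 10, 13}
Step 19: union(12, 1) -> merged; set of 12 now {0, 1, 2, 3, 4, 5, 6, 8, 9, 10, 11, 12, 13}
Step 20: union(5, 11) -> already same set; set of 5 now {0, 1, 2, 3, 4, 5, 6, 8, 9, 10, 11, 12, 13}
Step 21: union(4, 11) -> already same set; set of 4 now {0, 1, 2, 3, 4, 5, 6, 8, 9, 10, 11, 12, 13}
Step 22: find(2) -> no change; set of 2 is {0, 1, 2, 3, 4, 5, 6, 8, 9, 10, 11, 12, 13}
Step 23: union(11, 2) -> already same set; set of 11 now {0, 1, 2, 3, 4, 5, 6, 8, 9, 10, 11, 12, 13}
Set of 10: {0, 1, 2, 3, 4, 5, 6, 8, 9, 10, 11, 12, 13}; 5 is a member.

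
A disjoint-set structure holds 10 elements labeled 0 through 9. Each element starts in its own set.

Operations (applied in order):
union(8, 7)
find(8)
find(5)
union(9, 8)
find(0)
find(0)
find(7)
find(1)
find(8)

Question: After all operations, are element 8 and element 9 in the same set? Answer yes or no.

Answer: yes

Derivation:
Step 1: union(8, 7) -> merged; set of 8 now {7, 8}
Step 2: find(8) -> no change; set of 8 is {7, 8}
Step 3: find(5) -> no change; set of 5 is {5}
Step 4: union(9, 8) -> merged; set of 9 now {7, 8, 9}
Step 5: find(0) -> no change; set of 0 is {0}
Step 6: find(0) -> no change; set of 0 is {0}
Step 7: find(7) -> no change; set of 7 is {7, 8, 9}
Step 8: find(1) -> no change; set of 1 is {1}
Step 9: find(8) -> no change; set of 8 is {7, 8, 9}
Set of 8: {7, 8, 9}; 9 is a member.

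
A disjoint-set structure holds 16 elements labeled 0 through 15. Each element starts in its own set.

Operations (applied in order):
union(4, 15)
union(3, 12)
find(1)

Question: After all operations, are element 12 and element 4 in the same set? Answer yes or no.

Answer: no

Derivation:
Step 1: union(4, 15) -> merged; set of 4 now {4, 15}
Step 2: union(3, 12) -> merged; set of 3 now {3, 12}
Step 3: find(1) -> no change; set of 1 is {1}
Set of 12: {3, 12}; 4 is not a member.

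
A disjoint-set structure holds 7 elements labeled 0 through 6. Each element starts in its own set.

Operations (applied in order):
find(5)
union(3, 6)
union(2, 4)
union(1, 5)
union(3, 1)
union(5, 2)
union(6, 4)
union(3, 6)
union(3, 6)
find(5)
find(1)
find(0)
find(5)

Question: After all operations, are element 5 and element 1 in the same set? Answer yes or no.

Step 1: find(5) -> no change; set of 5 is {5}
Step 2: union(3, 6) -> merged; set of 3 now {3, 6}
Step 3: union(2, 4) -> merged; set of 2 now {2, 4}
Step 4: union(1, 5) -> merged; set of 1 now {1, 5}
Step 5: union(3, 1) -> merged; set of 3 now {1, 3, 5, 6}
Step 6: union(5, 2) -> merged; set of 5 now {1, 2, 3, 4, 5, 6}
Step 7: union(6, 4) -> already same set; set of 6 now {1, 2, 3, 4, 5, 6}
Step 8: union(3, 6) -> already same set; set of 3 now {1, 2, 3, 4, 5, 6}
Step 9: union(3, 6) -> already same set; set of 3 now {1, 2, 3, 4, 5, 6}
Step 10: find(5) -> no change; set of 5 is {1, 2, 3, 4, 5, 6}
Step 11: find(1) -> no change; set of 1 is {1, 2, 3, 4, 5, 6}
Step 12: find(0) -> no change; set of 0 is {0}
Step 13: find(5) -> no change; set of 5 is {1, 2, 3, 4, 5, 6}
Set of 5: {1, 2, 3, 4, 5, 6}; 1 is a member.

Answer: yes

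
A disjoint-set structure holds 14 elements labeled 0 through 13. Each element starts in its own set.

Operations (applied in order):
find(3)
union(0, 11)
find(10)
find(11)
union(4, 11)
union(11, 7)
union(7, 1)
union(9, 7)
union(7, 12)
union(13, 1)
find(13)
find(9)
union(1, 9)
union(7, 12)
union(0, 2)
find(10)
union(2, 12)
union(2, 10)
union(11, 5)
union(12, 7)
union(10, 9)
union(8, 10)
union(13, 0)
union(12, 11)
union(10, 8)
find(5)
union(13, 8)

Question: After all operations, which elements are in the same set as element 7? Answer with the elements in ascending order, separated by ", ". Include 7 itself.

Answer: 0, 1, 2, 4, 5, 7, 8, 9, 10, 11, 12, 13

Derivation:
Step 1: find(3) -> no change; set of 3 is {3}
Step 2: union(0, 11) -> merged; set of 0 now {0, 11}
Step 3: find(10) -> no change; set of 10 is {10}
Step 4: find(11) -> no change; set of 11 is {0, 11}
Step 5: union(4, 11) -> merged; set of 4 now {0, 4, 11}
Step 6: union(11, 7) -> merged; set of 11 now {0, 4, 7, 11}
Step 7: union(7, 1) -> merged; set of 7 now {0, 1, 4, 7, 11}
Step 8: union(9, 7) -> merged; set of 9 now {0, 1, 4, 7, 9, 11}
Step 9: union(7, 12) -> merged; set of 7 now {0, 1, 4, 7, 9, 11, 12}
Step 10: union(13, 1) -> merged; set of 13 now {0, 1, 4, 7, 9, 11, 12, 13}
Step 11: find(13) -> no change; set of 13 is {0, 1, 4, 7, 9, 11, 12, 13}
Step 12: find(9) -> no change; set of 9 is {0, 1, 4, 7, 9, 11, 12, 13}
Step 13: union(1, 9) -> already same set; set of 1 now {0, 1, 4, 7, 9, 11, 12, 13}
Step 14: union(7, 12) -> already same set; set of 7 now {0, 1, 4, 7, 9, 11, 12, 13}
Step 15: union(0, 2) -> merged; set of 0 now {0, 1, 2, 4, 7, 9, 11, 12, 13}
Step 16: find(10) -> no change; set of 10 is {10}
Step 17: union(2, 12) -> already same set; set of 2 now {0, 1, 2, 4, 7, 9, 11, 12, 13}
Step 18: union(2, 10) -> merged; set of 2 now {0, 1, 2, 4, 7, 9, 10, 11, 12, 13}
Step 19: union(11, 5) -> merged; set of 11 now {0, 1, 2, 4, 5, 7, 9, 10, 11, 12, 13}
Step 20: union(12, 7) -> already same set; set of 12 now {0, 1, 2, 4, 5, 7, 9, 10, 11, 12, 13}
Step 21: union(10, 9) -> already same set; set of 10 now {0, 1, 2, 4, 5, 7, 9, 10, 11, 12, 13}
Step 22: union(8, 10) -> merged; set of 8 now {0, 1, 2, 4, 5, 7, 8, 9, 10, 11, 12, 13}
Step 23: union(13, 0) -> already same set; set of 13 now {0, 1, 2, 4, 5, 7, 8, 9, 10, 11, 12, 13}
Step 24: union(12, 11) -> already same set; set of 12 now {0, 1, 2, 4, 5, 7, 8, 9, 10, 11, 12, 13}
Step 25: union(10, 8) -> already same set; set of 10 now {0, 1, 2, 4, 5, 7, 8, 9, 10, 11, 12, 13}
Step 26: find(5) -> no change; set of 5 is {0, 1, 2, 4, 5, 7, 8, 9, 10, 11, 12, 13}
Step 27: union(13, 8) -> already same set; set of 13 now {0, 1, 2, 4, 5, 7, 8, 9, 10, 11, 12, 13}
Component of 7: {0, 1, 2, 4, 5, 7, 8, 9, 10, 11, 12, 13}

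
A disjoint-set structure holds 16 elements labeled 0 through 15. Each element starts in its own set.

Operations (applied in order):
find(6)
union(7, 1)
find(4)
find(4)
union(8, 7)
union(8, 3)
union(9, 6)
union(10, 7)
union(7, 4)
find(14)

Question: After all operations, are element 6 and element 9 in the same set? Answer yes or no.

Step 1: find(6) -> no change; set of 6 is {6}
Step 2: union(7, 1) -> merged; set of 7 now {1, 7}
Step 3: find(4) -> no change; set of 4 is {4}
Step 4: find(4) -> no change; set of 4 is {4}
Step 5: union(8, 7) -> merged; set of 8 now {1, 7, 8}
Step 6: union(8, 3) -> merged; set of 8 now {1, 3, 7, 8}
Step 7: union(9, 6) -> merged; set of 9 now {6, 9}
Step 8: union(10, 7) -> merged; set of 10 now {1, 3, 7, 8, 10}
Step 9: union(7, 4) -> merged; set of 7 now {1, 3, 4, 7, 8, 10}
Step 10: find(14) -> no change; set of 14 is {14}
Set of 6: {6, 9}; 9 is a member.

Answer: yes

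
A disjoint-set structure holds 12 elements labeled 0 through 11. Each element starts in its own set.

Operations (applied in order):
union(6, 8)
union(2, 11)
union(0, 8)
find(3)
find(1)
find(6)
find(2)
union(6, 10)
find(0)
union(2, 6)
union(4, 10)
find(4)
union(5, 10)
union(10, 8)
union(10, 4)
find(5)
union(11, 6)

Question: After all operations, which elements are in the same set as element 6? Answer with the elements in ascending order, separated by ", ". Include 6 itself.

Step 1: union(6, 8) -> merged; set of 6 now {6, 8}
Step 2: union(2, 11) -> merged; set of 2 now {2, 11}
Step 3: union(0, 8) -> merged; set of 0 now {0, 6, 8}
Step 4: find(3) -> no change; set of 3 is {3}
Step 5: find(1) -> no change; set of 1 is {1}
Step 6: find(6) -> no change; set of 6 is {0, 6, 8}
Step 7: find(2) -> no change; set of 2 is {2, 11}
Step 8: union(6, 10) -> merged; set of 6 now {0, 6, 8, 10}
Step 9: find(0) -> no change; set of 0 is {0, 6, 8, 10}
Step 10: union(2, 6) -> merged; set of 2 now {0, 2, 6, 8, 10, 11}
Step 11: union(4, 10) -> merged; set of 4 now {0, 2, 4, 6, 8, 10, 11}
Step 12: find(4) -> no change; set of 4 is {0, 2, 4, 6, 8, 10, 11}
Step 13: union(5, 10) -> merged; set of 5 now {0, 2, 4, 5, 6, 8, 10, 11}
Step 14: union(10, 8) -> already same set; set of 10 now {0, 2, 4, 5, 6, 8, 10, 11}
Step 15: union(10, 4) -> already same set; set of 10 now {0, 2, 4, 5, 6, 8, 10, 11}
Step 16: find(5) -> no change; set of 5 is {0, 2, 4, 5, 6, 8, 10, 11}
Step 17: union(11, 6) -> already same set; set of 11 now {0, 2, 4, 5, 6, 8, 10, 11}
Component of 6: {0, 2, 4, 5, 6, 8, 10, 11}

Answer: 0, 2, 4, 5, 6, 8, 10, 11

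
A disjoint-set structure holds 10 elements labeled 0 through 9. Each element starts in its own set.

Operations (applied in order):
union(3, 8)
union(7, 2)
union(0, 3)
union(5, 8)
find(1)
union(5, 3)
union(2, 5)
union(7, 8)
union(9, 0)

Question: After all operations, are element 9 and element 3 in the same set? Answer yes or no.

Step 1: union(3, 8) -> merged; set of 3 now {3, 8}
Step 2: union(7, 2) -> merged; set of 7 now {2, 7}
Step 3: union(0, 3) -> merged; set of 0 now {0, 3, 8}
Step 4: union(5, 8) -> merged; set of 5 now {0, 3, 5, 8}
Step 5: find(1) -> no change; set of 1 is {1}
Step 6: union(5, 3) -> already same set; set of 5 now {0, 3, 5, 8}
Step 7: union(2, 5) -> merged; set of 2 now {0, 2, 3, 5, 7, 8}
Step 8: union(7, 8) -> already same set; set of 7 now {0, 2, 3, 5, 7, 8}
Step 9: union(9, 0) -> merged; set of 9 now {0, 2, 3, 5, 7, 8, 9}
Set of 9: {0, 2, 3, 5, 7, 8, 9}; 3 is a member.

Answer: yes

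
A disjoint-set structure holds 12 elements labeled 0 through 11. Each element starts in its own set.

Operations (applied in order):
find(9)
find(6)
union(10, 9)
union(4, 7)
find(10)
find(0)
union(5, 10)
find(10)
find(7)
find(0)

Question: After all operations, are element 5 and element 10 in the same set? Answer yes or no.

Answer: yes

Derivation:
Step 1: find(9) -> no change; set of 9 is {9}
Step 2: find(6) -> no change; set of 6 is {6}
Step 3: union(10, 9) -> merged; set of 10 now {9, 10}
Step 4: union(4, 7) -> merged; set of 4 now {4, 7}
Step 5: find(10) -> no change; set of 10 is {9, 10}
Step 6: find(0) -> no change; set of 0 is {0}
Step 7: union(5, 10) -> merged; set of 5 now {5, 9, 10}
Step 8: find(10) -> no change; set of 10 is {5, 9, 10}
Step 9: find(7) -> no change; set of 7 is {4, 7}
Step 10: find(0) -> no change; set of 0 is {0}
Set of 5: {5, 9, 10}; 10 is a member.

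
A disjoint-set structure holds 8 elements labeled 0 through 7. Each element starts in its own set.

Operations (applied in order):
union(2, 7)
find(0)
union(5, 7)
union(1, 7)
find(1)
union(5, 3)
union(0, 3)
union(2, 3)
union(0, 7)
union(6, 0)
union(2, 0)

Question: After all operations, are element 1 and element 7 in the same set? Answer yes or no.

Step 1: union(2, 7) -> merged; set of 2 now {2, 7}
Step 2: find(0) -> no change; set of 0 is {0}
Step 3: union(5, 7) -> merged; set of 5 now {2, 5, 7}
Step 4: union(1, 7) -> merged; set of 1 now {1, 2, 5, 7}
Step 5: find(1) -> no change; set of 1 is {1, 2, 5, 7}
Step 6: union(5, 3) -> merged; set of 5 now {1, 2, 3, 5, 7}
Step 7: union(0, 3) -> merged; set of 0 now {0, 1, 2, 3, 5, 7}
Step 8: union(2, 3) -> already same set; set of 2 now {0, 1, 2, 3, 5, 7}
Step 9: union(0, 7) -> already same set; set of 0 now {0, 1, 2, 3, 5, 7}
Step 10: union(6, 0) -> merged; set of 6 now {0, 1, 2, 3, 5, 6, 7}
Step 11: union(2, 0) -> already same set; set of 2 now {0, 1, 2, 3, 5, 6, 7}
Set of 1: {0, 1, 2, 3, 5, 6, 7}; 7 is a member.

Answer: yes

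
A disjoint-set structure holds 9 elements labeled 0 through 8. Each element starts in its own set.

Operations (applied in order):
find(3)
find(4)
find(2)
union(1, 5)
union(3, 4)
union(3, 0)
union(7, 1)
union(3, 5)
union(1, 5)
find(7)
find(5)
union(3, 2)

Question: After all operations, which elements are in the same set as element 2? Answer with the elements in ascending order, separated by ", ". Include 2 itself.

Step 1: find(3) -> no change; set of 3 is {3}
Step 2: find(4) -> no change; set of 4 is {4}
Step 3: find(2) -> no change; set of 2 is {2}
Step 4: union(1, 5) -> merged; set of 1 now {1, 5}
Step 5: union(3, 4) -> merged; set of 3 now {3, 4}
Step 6: union(3, 0) -> merged; set of 3 now {0, 3, 4}
Step 7: union(7, 1) -> merged; set of 7 now {1, 5, 7}
Step 8: union(3, 5) -> merged; set of 3 now {0, 1, 3, 4, 5, 7}
Step 9: union(1, 5) -> already same set; set of 1 now {0, 1, 3, 4, 5, 7}
Step 10: find(7) -> no change; set of 7 is {0, 1, 3, 4, 5, 7}
Step 11: find(5) -> no change; set of 5 is {0, 1, 3, 4, 5, 7}
Step 12: union(3, 2) -> merged; set of 3 now {0, 1, 2, 3, 4, 5, 7}
Component of 2: {0, 1, 2, 3, 4, 5, 7}

Answer: 0, 1, 2, 3, 4, 5, 7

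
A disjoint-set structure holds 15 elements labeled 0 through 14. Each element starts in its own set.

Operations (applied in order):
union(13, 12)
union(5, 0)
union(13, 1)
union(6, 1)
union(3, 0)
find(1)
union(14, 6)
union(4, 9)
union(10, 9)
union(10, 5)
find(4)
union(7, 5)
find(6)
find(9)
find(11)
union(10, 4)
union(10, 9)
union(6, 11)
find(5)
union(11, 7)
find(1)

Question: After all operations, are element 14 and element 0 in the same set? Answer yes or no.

Step 1: union(13, 12) -> merged; set of 13 now {12, 13}
Step 2: union(5, 0) -> merged; set of 5 now {0, 5}
Step 3: union(13, 1) -> merged; set of 13 now {1, 12, 13}
Step 4: union(6, 1) -> merged; set of 6 now {1, 6, 12, 13}
Step 5: union(3, 0) -> merged; set of 3 now {0, 3, 5}
Step 6: find(1) -> no change; set of 1 is {1, 6, 12, 13}
Step 7: union(14, 6) -> merged; set of 14 now {1, 6, 12, 13, 14}
Step 8: union(4, 9) -> merged; set of 4 now {4, 9}
Step 9: union(10, 9) -> merged; set of 10 now {4, 9, 10}
Step 10: union(10, 5) -> merged; set of 10 now {0, 3, 4, 5, 9, 10}
Step 11: find(4) -> no change; set of 4 is {0, 3, 4, 5, 9, 10}
Step 12: union(7, 5) -> merged; set of 7 now {0, 3, 4, 5, 7, 9, 10}
Step 13: find(6) -> no change; set of 6 is {1, 6, 12, 13, 14}
Step 14: find(9) -> no change; set of 9 is {0, 3, 4, 5, 7, 9, 10}
Step 15: find(11) -> no change; set of 11 is {11}
Step 16: union(10, 4) -> already same set; set of 10 now {0, 3, 4, 5, 7, 9, 10}
Step 17: union(10, 9) -> already same set; set of 10 now {0, 3, 4, 5, 7, 9, 10}
Step 18: union(6, 11) -> merged; set of 6 now {1, 6, 11, 12, 13, 14}
Step 19: find(5) -> no change; set of 5 is {0, 3, 4, 5, 7, 9, 10}
Step 20: union(11, 7) -> merged; set of 11 now {0, 1, 3, 4, 5, 6, 7, 9, 10, 11, 12, 13, 14}
Step 21: find(1) -> no change; set of 1 is {0, 1, 3, 4, 5, 6, 7, 9, 10, 11, 12, 13, 14}
Set of 14: {0, 1, 3, 4, 5, 6, 7, 9, 10, 11, 12, 13, 14}; 0 is a member.

Answer: yes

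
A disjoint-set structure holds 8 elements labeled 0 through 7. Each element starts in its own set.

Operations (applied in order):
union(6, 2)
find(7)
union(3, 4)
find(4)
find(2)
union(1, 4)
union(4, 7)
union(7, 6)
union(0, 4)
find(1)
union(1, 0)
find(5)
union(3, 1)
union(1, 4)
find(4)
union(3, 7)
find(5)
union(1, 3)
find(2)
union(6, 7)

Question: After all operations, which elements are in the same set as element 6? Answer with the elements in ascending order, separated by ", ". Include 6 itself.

Step 1: union(6, 2) -> merged; set of 6 now {2, 6}
Step 2: find(7) -> no change; set of 7 is {7}
Step 3: union(3, 4) -> merged; set of 3 now {3, 4}
Step 4: find(4) -> no change; set of 4 is {3, 4}
Step 5: find(2) -> no change; set of 2 is {2, 6}
Step 6: union(1, 4) -> merged; set of 1 now {1, 3, 4}
Step 7: union(4, 7) -> merged; set of 4 now {1, 3, 4, 7}
Step 8: union(7, 6) -> merged; set of 7 now {1, 2, 3, 4, 6, 7}
Step 9: union(0, 4) -> merged; set of 0 now {0, 1, 2, 3, 4, 6, 7}
Step 10: find(1) -> no change; set of 1 is {0, 1, 2, 3, 4, 6, 7}
Step 11: union(1, 0) -> already same set; set of 1 now {0, 1, 2, 3, 4, 6, 7}
Step 12: find(5) -> no change; set of 5 is {5}
Step 13: union(3, 1) -> already same set; set of 3 now {0, 1, 2, 3, 4, 6, 7}
Step 14: union(1, 4) -> already same set; set of 1 now {0, 1, 2, 3, 4, 6, 7}
Step 15: find(4) -> no change; set of 4 is {0, 1, 2, 3, 4, 6, 7}
Step 16: union(3, 7) -> already same set; set of 3 now {0, 1, 2, 3, 4, 6, 7}
Step 17: find(5) -> no change; set of 5 is {5}
Step 18: union(1, 3) -> already same set; set of 1 now {0, 1, 2, 3, 4, 6, 7}
Step 19: find(2) -> no change; set of 2 is {0, 1, 2, 3, 4, 6, 7}
Step 20: union(6, 7) -> already same set; set of 6 now {0, 1, 2, 3, 4, 6, 7}
Component of 6: {0, 1, 2, 3, 4, 6, 7}

Answer: 0, 1, 2, 3, 4, 6, 7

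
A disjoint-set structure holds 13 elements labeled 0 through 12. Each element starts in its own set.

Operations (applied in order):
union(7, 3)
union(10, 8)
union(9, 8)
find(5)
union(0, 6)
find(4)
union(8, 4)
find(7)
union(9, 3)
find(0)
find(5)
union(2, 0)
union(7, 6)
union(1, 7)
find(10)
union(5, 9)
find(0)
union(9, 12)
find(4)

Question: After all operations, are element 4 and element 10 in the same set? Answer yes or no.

Answer: yes

Derivation:
Step 1: union(7, 3) -> merged; set of 7 now {3, 7}
Step 2: union(10, 8) -> merged; set of 10 now {8, 10}
Step 3: union(9, 8) -> merged; set of 9 now {8, 9, 10}
Step 4: find(5) -> no change; set of 5 is {5}
Step 5: union(0, 6) -> merged; set of 0 now {0, 6}
Step 6: find(4) -> no change; set of 4 is {4}
Step 7: union(8, 4) -> merged; set of 8 now {4, 8, 9, 10}
Step 8: find(7) -> no change; set of 7 is {3, 7}
Step 9: union(9, 3) -> merged; set of 9 now {3, 4, 7, 8, 9, 10}
Step 10: find(0) -> no change; set of 0 is {0, 6}
Step 11: find(5) -> no change; set of 5 is {5}
Step 12: union(2, 0) -> merged; set of 2 now {0, 2, 6}
Step 13: union(7, 6) -> merged; set of 7 now {0, 2, 3, 4, 6, 7, 8, 9, 10}
Step 14: union(1, 7) -> merged; set of 1 now {0, 1, 2, 3, 4, 6, 7, 8, 9, 10}
Step 15: find(10) -> no change; set of 10 is {0, 1, 2, 3, 4, 6, 7, 8, 9, 10}
Step 16: union(5, 9) -> merged; set of 5 now {0, 1, 2, 3, 4, 5, 6, 7, 8, 9, 10}
Step 17: find(0) -> no change; set of 0 is {0, 1, 2, 3, 4, 5, 6, 7, 8, 9, 10}
Step 18: union(9, 12) -> merged; set of 9 now {0, 1, 2, 3, 4, 5, 6, 7, 8, 9, 10, 12}
Step 19: find(4) -> no change; set of 4 is {0, 1, 2, 3, 4, 5, 6, 7, 8, 9, 10, 12}
Set of 4: {0, 1, 2, 3, 4, 5, 6, 7, 8, 9, 10, 12}; 10 is a member.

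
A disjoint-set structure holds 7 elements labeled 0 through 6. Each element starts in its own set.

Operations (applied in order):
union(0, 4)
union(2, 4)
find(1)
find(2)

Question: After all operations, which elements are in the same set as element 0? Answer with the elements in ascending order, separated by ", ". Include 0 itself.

Step 1: union(0, 4) -> merged; set of 0 now {0, 4}
Step 2: union(2, 4) -> merged; set of 2 now {0, 2, 4}
Step 3: find(1) -> no change; set of 1 is {1}
Step 4: find(2) -> no change; set of 2 is {0, 2, 4}
Component of 0: {0, 2, 4}

Answer: 0, 2, 4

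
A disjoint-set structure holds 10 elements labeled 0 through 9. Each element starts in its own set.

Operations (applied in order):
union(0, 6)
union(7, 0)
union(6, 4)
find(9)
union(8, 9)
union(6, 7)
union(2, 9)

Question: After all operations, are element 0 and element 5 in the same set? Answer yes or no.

Step 1: union(0, 6) -> merged; set of 0 now {0, 6}
Step 2: union(7, 0) -> merged; set of 7 now {0, 6, 7}
Step 3: union(6, 4) -> merged; set of 6 now {0, 4, 6, 7}
Step 4: find(9) -> no change; set of 9 is {9}
Step 5: union(8, 9) -> merged; set of 8 now {8, 9}
Step 6: union(6, 7) -> already same set; set of 6 now {0, 4, 6, 7}
Step 7: union(2, 9) -> merged; set of 2 now {2, 8, 9}
Set of 0: {0, 4, 6, 7}; 5 is not a member.

Answer: no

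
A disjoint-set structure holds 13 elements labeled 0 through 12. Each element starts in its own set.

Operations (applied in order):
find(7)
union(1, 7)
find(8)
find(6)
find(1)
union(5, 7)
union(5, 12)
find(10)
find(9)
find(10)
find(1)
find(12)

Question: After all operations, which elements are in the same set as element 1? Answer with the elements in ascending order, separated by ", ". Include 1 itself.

Answer: 1, 5, 7, 12

Derivation:
Step 1: find(7) -> no change; set of 7 is {7}
Step 2: union(1, 7) -> merged; set of 1 now {1, 7}
Step 3: find(8) -> no change; set of 8 is {8}
Step 4: find(6) -> no change; set of 6 is {6}
Step 5: find(1) -> no change; set of 1 is {1, 7}
Step 6: union(5, 7) -> merged; set of 5 now {1, 5, 7}
Step 7: union(5, 12) -> merged; set of 5 now {1, 5, 7, 12}
Step 8: find(10) -> no change; set of 10 is {10}
Step 9: find(9) -> no change; set of 9 is {9}
Step 10: find(10) -> no change; set of 10 is {10}
Step 11: find(1) -> no change; set of 1 is {1, 5, 7, 12}
Step 12: find(12) -> no change; set of 12 is {1, 5, 7, 12}
Component of 1: {1, 5, 7, 12}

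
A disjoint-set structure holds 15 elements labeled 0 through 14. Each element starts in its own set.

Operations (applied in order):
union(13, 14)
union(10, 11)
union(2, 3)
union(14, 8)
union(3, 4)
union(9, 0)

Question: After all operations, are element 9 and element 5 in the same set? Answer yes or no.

Answer: no

Derivation:
Step 1: union(13, 14) -> merged; set of 13 now {13, 14}
Step 2: union(10, 11) -> merged; set of 10 now {10, 11}
Step 3: union(2, 3) -> merged; set of 2 now {2, 3}
Step 4: union(14, 8) -> merged; set of 14 now {8, 13, 14}
Step 5: union(3, 4) -> merged; set of 3 now {2, 3, 4}
Step 6: union(9, 0) -> merged; set of 9 now {0, 9}
Set of 9: {0, 9}; 5 is not a member.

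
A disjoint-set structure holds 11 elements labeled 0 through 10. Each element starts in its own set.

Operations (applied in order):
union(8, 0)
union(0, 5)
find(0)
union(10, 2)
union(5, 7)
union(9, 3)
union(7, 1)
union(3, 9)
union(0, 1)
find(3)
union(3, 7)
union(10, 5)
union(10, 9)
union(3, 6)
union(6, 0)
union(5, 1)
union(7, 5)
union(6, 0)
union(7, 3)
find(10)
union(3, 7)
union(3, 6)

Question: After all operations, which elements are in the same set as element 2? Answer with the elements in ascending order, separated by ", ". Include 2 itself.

Step 1: union(8, 0) -> merged; set of 8 now {0, 8}
Step 2: union(0, 5) -> merged; set of 0 now {0, 5, 8}
Step 3: find(0) -> no change; set of 0 is {0, 5, 8}
Step 4: union(10, 2) -> merged; set of 10 now {2, 10}
Step 5: union(5, 7) -> merged; set of 5 now {0, 5, 7, 8}
Step 6: union(9, 3) -> merged; set of 9 now {3, 9}
Step 7: union(7, 1) -> merged; set of 7 now {0, 1, 5, 7, 8}
Step 8: union(3, 9) -> already same set; set of 3 now {3, 9}
Step 9: union(0, 1) -> already same set; set of 0 now {0, 1, 5, 7, 8}
Step 10: find(3) -> no change; set of 3 is {3, 9}
Step 11: union(3, 7) -> merged; set of 3 now {0, 1, 3, 5, 7, 8, 9}
Step 12: union(10, 5) -> merged; set of 10 now {0, 1, 2, 3, 5, 7, 8, 9, 10}
Step 13: union(10, 9) -> already same set; set of 10 now {0, 1, 2, 3, 5, 7, 8, 9, 10}
Step 14: union(3, 6) -> merged; set of 3 now {0, 1, 2, 3, 5, 6, 7, 8, 9, 10}
Step 15: union(6, 0) -> already same set; set of 6 now {0, 1, 2, 3, 5, 6, 7, 8, 9, 10}
Step 16: union(5, 1) -> already same set; set of 5 now {0, 1, 2, 3, 5, 6, 7, 8, 9, 10}
Step 17: union(7, 5) -> already same set; set of 7 now {0, 1, 2, 3, 5, 6, 7, 8, 9, 10}
Step 18: union(6, 0) -> already same set; set of 6 now {0, 1, 2, 3, 5, 6, 7, 8, 9, 10}
Step 19: union(7, 3) -> already same set; set of 7 now {0, 1, 2, 3, 5, 6, 7, 8, 9, 10}
Step 20: find(10) -> no change; set of 10 is {0, 1, 2, 3, 5, 6, 7, 8, 9, 10}
Step 21: union(3, 7) -> already same set; set of 3 now {0, 1, 2, 3, 5, 6, 7, 8, 9, 10}
Step 22: union(3, 6) -> already same set; set of 3 now {0, 1, 2, 3, 5, 6, 7, 8, 9, 10}
Component of 2: {0, 1, 2, 3, 5, 6, 7, 8, 9, 10}

Answer: 0, 1, 2, 3, 5, 6, 7, 8, 9, 10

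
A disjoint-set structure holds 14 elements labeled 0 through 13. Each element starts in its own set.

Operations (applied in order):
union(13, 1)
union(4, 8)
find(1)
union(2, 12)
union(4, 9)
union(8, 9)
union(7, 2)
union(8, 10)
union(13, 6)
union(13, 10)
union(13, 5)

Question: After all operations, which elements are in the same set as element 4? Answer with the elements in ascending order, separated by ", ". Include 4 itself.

Answer: 1, 4, 5, 6, 8, 9, 10, 13

Derivation:
Step 1: union(13, 1) -> merged; set of 13 now {1, 13}
Step 2: union(4, 8) -> merged; set of 4 now {4, 8}
Step 3: find(1) -> no change; set of 1 is {1, 13}
Step 4: union(2, 12) -> merged; set of 2 now {2, 12}
Step 5: union(4, 9) -> merged; set of 4 now {4, 8, 9}
Step 6: union(8, 9) -> already same set; set of 8 now {4, 8, 9}
Step 7: union(7, 2) -> merged; set of 7 now {2, 7, 12}
Step 8: union(8, 10) -> merged; set of 8 now {4, 8, 9, 10}
Step 9: union(13, 6) -> merged; set of 13 now {1, 6, 13}
Step 10: union(13, 10) -> merged; set of 13 now {1, 4, 6, 8, 9, 10, 13}
Step 11: union(13, 5) -> merged; set of 13 now {1, 4, 5, 6, 8, 9, 10, 13}
Component of 4: {1, 4, 5, 6, 8, 9, 10, 13}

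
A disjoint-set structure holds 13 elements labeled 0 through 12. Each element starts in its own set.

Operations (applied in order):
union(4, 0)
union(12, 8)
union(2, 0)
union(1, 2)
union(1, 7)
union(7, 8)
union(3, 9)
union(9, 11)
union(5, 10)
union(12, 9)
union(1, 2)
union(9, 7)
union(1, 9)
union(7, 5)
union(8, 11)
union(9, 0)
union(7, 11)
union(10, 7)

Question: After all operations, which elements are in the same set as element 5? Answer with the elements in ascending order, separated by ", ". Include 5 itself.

Answer: 0, 1, 2, 3, 4, 5, 7, 8, 9, 10, 11, 12

Derivation:
Step 1: union(4, 0) -> merged; set of 4 now {0, 4}
Step 2: union(12, 8) -> merged; set of 12 now {8, 12}
Step 3: union(2, 0) -> merged; set of 2 now {0, 2, 4}
Step 4: union(1, 2) -> merged; set of 1 now {0, 1, 2, 4}
Step 5: union(1, 7) -> merged; set of 1 now {0, 1, 2, 4, 7}
Step 6: union(7, 8) -> merged; set of 7 now {0, 1, 2, 4, 7, 8, 12}
Step 7: union(3, 9) -> merged; set of 3 now {3, 9}
Step 8: union(9, 11) -> merged; set of 9 now {3, 9, 11}
Step 9: union(5, 10) -> merged; set of 5 now {5, 10}
Step 10: union(12, 9) -> merged; set of 12 now {0, 1, 2, 3, 4, 7, 8, 9, 11, 12}
Step 11: union(1, 2) -> already same set; set of 1 now {0, 1, 2, 3, 4, 7, 8, 9, 11, 12}
Step 12: union(9, 7) -> already same set; set of 9 now {0, 1, 2, 3, 4, 7, 8, 9, 11, 12}
Step 13: union(1, 9) -> already same set; set of 1 now {0, 1, 2, 3, 4, 7, 8, 9, 11, 12}
Step 14: union(7, 5) -> merged; set of 7 now {0, 1, 2, 3, 4, 5, 7, 8, 9, 10, 11, 12}
Step 15: union(8, 11) -> already same set; set of 8 now {0, 1, 2, 3, 4, 5, 7, 8, 9, 10, 11, 12}
Step 16: union(9, 0) -> already same set; set of 9 now {0, 1, 2, 3, 4, 5, 7, 8, 9, 10, 11, 12}
Step 17: union(7, 11) -> already same set; set of 7 now {0, 1, 2, 3, 4, 5, 7, 8, 9, 10, 11, 12}
Step 18: union(10, 7) -> already same set; set of 10 now {0, 1, 2, 3, 4, 5, 7, 8, 9, 10, 11, 12}
Component of 5: {0, 1, 2, 3, 4, 5, 7, 8, 9, 10, 11, 12}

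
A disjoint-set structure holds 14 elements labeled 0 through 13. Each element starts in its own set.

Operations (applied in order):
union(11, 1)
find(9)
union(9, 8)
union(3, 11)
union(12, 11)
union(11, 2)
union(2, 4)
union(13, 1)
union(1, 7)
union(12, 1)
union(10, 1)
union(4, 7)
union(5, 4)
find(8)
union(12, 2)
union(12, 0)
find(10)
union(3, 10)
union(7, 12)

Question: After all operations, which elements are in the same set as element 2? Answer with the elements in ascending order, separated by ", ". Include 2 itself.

Answer: 0, 1, 2, 3, 4, 5, 7, 10, 11, 12, 13

Derivation:
Step 1: union(11, 1) -> merged; set of 11 now {1, 11}
Step 2: find(9) -> no change; set of 9 is {9}
Step 3: union(9, 8) -> merged; set of 9 now {8, 9}
Step 4: union(3, 11) -> merged; set of 3 now {1, 3, 11}
Step 5: union(12, 11) -> merged; set of 12 now {1, 3, 11, 12}
Step 6: union(11, 2) -> merged; set of 11 now {1, 2, 3, 11, 12}
Step 7: union(2, 4) -> merged; set of 2 now {1, 2, 3, 4, 11, 12}
Step 8: union(13, 1) -> merged; set of 13 now {1, 2, 3, 4, 11, 12, 13}
Step 9: union(1, 7) -> merged; set of 1 now {1, 2, 3, 4, 7, 11, 12, 13}
Step 10: union(12, 1) -> already same set; set of 12 now {1, 2, 3, 4, 7, 11, 12, 13}
Step 11: union(10, 1) -> merged; set of 10 now {1, 2, 3, 4, 7, 10, 11, 12, 13}
Step 12: union(4, 7) -> already same set; set of 4 now {1, 2, 3, 4, 7, 10, 11, 12, 13}
Step 13: union(5, 4) -> merged; set of 5 now {1, 2, 3, 4, 5, 7, 10, 11, 12, 13}
Step 14: find(8) -> no change; set of 8 is {8, 9}
Step 15: union(12, 2) -> already same set; set of 12 now {1, 2, 3, 4, 5, 7, 10, 11, 12, 13}
Step 16: union(12, 0) -> merged; set of 12 now {0, 1, 2, 3, 4, 5, 7, 10, 11, 12, 13}
Step 17: find(10) -> no change; set of 10 is {0, 1, 2, 3, 4, 5, 7, 10, 11, 12, 13}
Step 18: union(3, 10) -> already same set; set of 3 now {0, 1, 2, 3, 4, 5, 7, 10, 11, 12, 13}
Step 19: union(7, 12) -> already same set; set of 7 now {0, 1, 2, 3, 4, 5, 7, 10, 11, 12, 13}
Component of 2: {0, 1, 2, 3, 4, 5, 7, 10, 11, 12, 13}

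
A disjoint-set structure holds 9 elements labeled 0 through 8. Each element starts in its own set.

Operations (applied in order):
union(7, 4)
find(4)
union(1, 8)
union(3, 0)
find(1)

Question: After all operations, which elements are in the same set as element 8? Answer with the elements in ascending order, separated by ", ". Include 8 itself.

Step 1: union(7, 4) -> merged; set of 7 now {4, 7}
Step 2: find(4) -> no change; set of 4 is {4, 7}
Step 3: union(1, 8) -> merged; set of 1 now {1, 8}
Step 4: union(3, 0) -> merged; set of 3 now {0, 3}
Step 5: find(1) -> no change; set of 1 is {1, 8}
Component of 8: {1, 8}

Answer: 1, 8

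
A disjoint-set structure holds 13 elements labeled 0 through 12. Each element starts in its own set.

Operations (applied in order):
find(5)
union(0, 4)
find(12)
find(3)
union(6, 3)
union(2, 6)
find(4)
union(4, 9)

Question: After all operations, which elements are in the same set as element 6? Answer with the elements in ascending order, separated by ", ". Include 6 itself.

Answer: 2, 3, 6

Derivation:
Step 1: find(5) -> no change; set of 5 is {5}
Step 2: union(0, 4) -> merged; set of 0 now {0, 4}
Step 3: find(12) -> no change; set of 12 is {12}
Step 4: find(3) -> no change; set of 3 is {3}
Step 5: union(6, 3) -> merged; set of 6 now {3, 6}
Step 6: union(2, 6) -> merged; set of 2 now {2, 3, 6}
Step 7: find(4) -> no change; set of 4 is {0, 4}
Step 8: union(4, 9) -> merged; set of 4 now {0, 4, 9}
Component of 6: {2, 3, 6}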